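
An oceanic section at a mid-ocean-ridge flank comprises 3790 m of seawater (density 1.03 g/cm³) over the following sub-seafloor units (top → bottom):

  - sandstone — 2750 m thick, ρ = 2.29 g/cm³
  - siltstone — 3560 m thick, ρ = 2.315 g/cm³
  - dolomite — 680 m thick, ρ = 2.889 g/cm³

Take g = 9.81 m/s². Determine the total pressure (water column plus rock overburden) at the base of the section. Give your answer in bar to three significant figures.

seawater: 1030 kg/m³ × 9.81 m/s² × 3790 m = 3.830×10^7 Pa = 383.0 bar
sandstone: 2290 kg/m³ × 9.81 m/s² × 2750 m = 6.178×10^7 Pa = 617.8 bar
siltstone: 2315 kg/m³ × 9.81 m/s² × 3560 m = 8.085×10^7 Pa = 808.5 bar
dolomite: 2889 kg/m³ × 9.81 m/s² × 680 m = 1.927×10^7 Pa = 192.7 bar
Total = 383.0 + 617.8 + 808.5 + 192.7 = 2001.9 bar

2000 bar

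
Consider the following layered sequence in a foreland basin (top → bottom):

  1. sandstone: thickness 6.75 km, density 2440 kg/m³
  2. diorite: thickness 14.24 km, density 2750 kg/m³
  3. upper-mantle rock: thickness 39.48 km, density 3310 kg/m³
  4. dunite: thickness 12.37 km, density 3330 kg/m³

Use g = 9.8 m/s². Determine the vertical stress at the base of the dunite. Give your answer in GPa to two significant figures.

sandstone: 2440 kg/m³ × 9.8 m/s² × 6750 m = 1.614×10^8 Pa = 0.1614 GPa
diorite: 2750 kg/m³ × 9.8 m/s² × 14240 m = 3.838×10^8 Pa = 0.3838 GPa
upper-mantle rock: 3310 kg/m³ × 9.8 m/s² × 39480 m = 1.281×10^9 Pa = 1.281 GPa
dunite: 3330 kg/m³ × 9.8 m/s² × 12370 m = 4.037×10^8 Pa = 0.4037 GPa
Total = 0.1614 + 0.3838 + 1.281 + 0.4037 = 2.2295 GPa

2.2 GPa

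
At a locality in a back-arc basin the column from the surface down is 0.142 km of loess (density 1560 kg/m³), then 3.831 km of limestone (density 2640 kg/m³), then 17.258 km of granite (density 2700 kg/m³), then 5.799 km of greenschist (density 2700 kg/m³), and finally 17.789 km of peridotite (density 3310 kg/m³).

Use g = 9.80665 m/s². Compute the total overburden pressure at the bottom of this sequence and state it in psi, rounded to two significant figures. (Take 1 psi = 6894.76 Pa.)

loess: 1560 kg/m³ × 9.80665 m/s² × 142 m = 2.172×10^6 Pa = 315.1 psi
limestone: 2640 kg/m³ × 9.80665 m/s² × 3831 m = 9.918×10^7 Pa = 14385 psi
granite: 2700 kg/m³ × 9.80665 m/s² × 17258 m = 4.570×10^8 Pa = 66276 psi
greenschist: 2700 kg/m³ × 9.80665 m/s² × 5799 m = 1.535×10^8 Pa = 22270 psi
peridotite: 3310 kg/m³ × 9.80665 m/s² × 17789 m = 5.774×10^8 Pa = 83749 psi
Total = 315.1 + 14385 + 66276 + 22270 + 83749 = 1.8700×10^5 psi

190000 psi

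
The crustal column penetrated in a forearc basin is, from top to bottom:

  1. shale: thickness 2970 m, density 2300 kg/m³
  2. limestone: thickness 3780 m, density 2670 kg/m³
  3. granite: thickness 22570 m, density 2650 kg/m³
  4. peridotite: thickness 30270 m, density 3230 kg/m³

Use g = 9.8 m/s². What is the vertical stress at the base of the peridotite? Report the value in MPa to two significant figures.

1700 MPa

shale: 2300 kg/m³ × 9.8 m/s² × 2970 m = 6.694×10^7 Pa = 66.94 MPa
limestone: 2670 kg/m³ × 9.8 m/s² × 3780 m = 9.891×10^7 Pa = 98.91 MPa
granite: 2650 kg/m³ × 9.8 m/s² × 22570 m = 5.861×10^8 Pa = 586.1 MPa
peridotite: 3230 kg/m³ × 9.8 m/s² × 30270 m = 9.582×10^8 Pa = 958.2 MPa
Total = 66.94 + 98.91 + 586.1 + 958.2 = 1710.2 MPa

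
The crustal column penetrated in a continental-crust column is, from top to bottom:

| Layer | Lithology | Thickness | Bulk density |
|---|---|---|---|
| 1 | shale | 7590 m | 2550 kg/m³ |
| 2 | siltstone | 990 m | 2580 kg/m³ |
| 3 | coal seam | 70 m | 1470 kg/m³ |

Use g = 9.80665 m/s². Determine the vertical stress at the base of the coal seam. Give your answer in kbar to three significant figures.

shale: 2550 kg/m³ × 9.80665 m/s² × 7590 m = 1.898×10^8 Pa = 1.898 kbar
siltstone: 2580 kg/m³ × 9.80665 m/s² × 990 m = 2.505×10^7 Pa = 0.2505 kbar
coal seam: 1470 kg/m³ × 9.80665 m/s² × 70 m = 1.009×10^6 Pa = 0.01009 kbar
Total = 1.898 + 0.2505 + 0.01009 = 2.1586 kbar

2.16 kbar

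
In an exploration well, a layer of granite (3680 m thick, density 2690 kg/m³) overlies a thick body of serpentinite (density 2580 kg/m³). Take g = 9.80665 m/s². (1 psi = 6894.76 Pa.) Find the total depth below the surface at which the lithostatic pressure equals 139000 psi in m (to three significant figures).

37700 m

Pressure at base of upper layers: 2690×9.80665×3680 = 9.708×10^7 Pa = 14080 psi
Remaining pressure to be supplied by serpentinite: 9.584×10^8 − 9.708×10^7 = 8.613×10^8 Pa
Additional depth in serpentinite = 8.613×10^8 Pa / (2580 kg/m³ × 9.80665 m/s²) = 34042 m
Total depth = 3680 m + 34042 m = 37722 m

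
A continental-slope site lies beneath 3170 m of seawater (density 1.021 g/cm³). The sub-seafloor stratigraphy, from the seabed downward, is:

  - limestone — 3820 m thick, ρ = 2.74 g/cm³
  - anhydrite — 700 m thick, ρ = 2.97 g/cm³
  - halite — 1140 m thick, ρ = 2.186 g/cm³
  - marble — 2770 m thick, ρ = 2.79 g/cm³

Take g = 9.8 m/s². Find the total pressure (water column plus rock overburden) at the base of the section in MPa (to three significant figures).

seawater: 1021 kg/m³ × 9.8 m/s² × 3170 m = 3.172×10^7 Pa = 31.72 MPa
limestone: 2740 kg/m³ × 9.8 m/s² × 3820 m = 1.026×10^8 Pa = 102.6 MPa
anhydrite: 2970 kg/m³ × 9.8 m/s² × 700 m = 2.037×10^7 Pa = 20.37 MPa
halite: 2186 kg/m³ × 9.8 m/s² × 1140 m = 2.442×10^7 Pa = 24.42 MPa
marble: 2790 kg/m³ × 9.8 m/s² × 2770 m = 7.574×10^7 Pa = 75.74 MPa
Total = 31.72 + 102.6 + 20.37 + 24.42 + 75.74 = 254.83 MPa

255 MPa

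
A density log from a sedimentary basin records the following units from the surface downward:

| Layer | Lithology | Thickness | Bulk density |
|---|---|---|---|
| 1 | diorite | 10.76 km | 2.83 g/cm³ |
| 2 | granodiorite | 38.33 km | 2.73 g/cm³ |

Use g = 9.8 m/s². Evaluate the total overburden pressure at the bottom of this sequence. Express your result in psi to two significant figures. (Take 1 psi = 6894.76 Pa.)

190000 psi

diorite: 2830 kg/m³ × 9.8 m/s² × 10760 m = 2.984×10^8 Pa = 43282 psi
granodiorite: 2730 kg/m³ × 9.8 m/s² × 38330 m = 1.025×10^9 Pa = 1.487×10^5 psi
Total = 43282 + 1.487×10^5 = 1.9202×10^5 psi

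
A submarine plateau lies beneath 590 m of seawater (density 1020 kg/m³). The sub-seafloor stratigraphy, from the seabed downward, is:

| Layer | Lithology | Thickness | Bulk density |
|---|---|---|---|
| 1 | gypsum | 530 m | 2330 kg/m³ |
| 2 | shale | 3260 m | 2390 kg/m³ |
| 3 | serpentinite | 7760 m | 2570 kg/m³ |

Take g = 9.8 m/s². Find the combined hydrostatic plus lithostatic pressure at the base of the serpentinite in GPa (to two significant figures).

seawater: 1020 kg/m³ × 9.8 m/s² × 590 m = 5.898×10^6 Pa = 5.898×10^-3 GPa
gypsum: 2330 kg/m³ × 9.8 m/s² × 530 m = 1.210×10^7 Pa = 0.01210 GPa
shale: 2390 kg/m³ × 9.8 m/s² × 3260 m = 7.636×10^7 Pa = 0.07636 GPa
serpentinite: 2570 kg/m³ × 9.8 m/s² × 7760 m = 1.954×10^8 Pa = 0.1954 GPa
Total = 5.898×10^-3 + 0.01210 + 0.07636 + 0.1954 = 0.28980 GPa

0.29 GPa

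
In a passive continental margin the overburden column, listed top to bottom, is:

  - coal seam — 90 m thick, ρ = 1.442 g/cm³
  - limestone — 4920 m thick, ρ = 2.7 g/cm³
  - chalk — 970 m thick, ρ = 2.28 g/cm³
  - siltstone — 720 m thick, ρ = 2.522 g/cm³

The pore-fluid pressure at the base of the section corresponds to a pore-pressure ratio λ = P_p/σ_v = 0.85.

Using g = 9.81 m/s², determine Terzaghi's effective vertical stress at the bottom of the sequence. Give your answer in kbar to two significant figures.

Overburden (lithostatic) stress σ_v:
coal seam: 1442 kg/m³ × 9.81 m/s² × 90 m = 1.273×10^6 Pa = 1.273 MPa
limestone: 2700 kg/m³ × 9.81 m/s² × 4920 m = 1.303×10^8 Pa = 130.3 MPa
chalk: 2280 kg/m³ × 9.81 m/s² × 970 m = 2.170×10^7 Pa = 21.70 MPa
siltstone: 2522 kg/m³ × 9.81 m/s² × 720 m = 1.781×10^7 Pa = 17.81 MPa
Total = 1.273 + 130.3 + 21.70 + 17.81 = 171.10 MPa
Pore pressure P_p = λ·σ_v = 0.85 × 171.1 MPa = 145.4 MPa
Effective stress σ' = σ_v − P_p = 171.1 − 145.4 = 25.665 MPa = 0.25665 kbar

0.26 kbar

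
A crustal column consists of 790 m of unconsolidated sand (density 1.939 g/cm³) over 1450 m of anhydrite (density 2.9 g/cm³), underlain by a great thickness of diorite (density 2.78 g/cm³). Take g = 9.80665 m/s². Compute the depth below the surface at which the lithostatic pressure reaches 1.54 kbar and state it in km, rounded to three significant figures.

5.83 km

Pressure at base of upper layers: 1939×9.80665×790 + 2900×9.80665×1450 = 5.626×10^7 Pa = 0.5626 kbar
Remaining pressure to be supplied by diorite: 1.540×10^8 − 5.626×10^7 = 9.774×10^7 Pa
Additional depth in diorite = 9.774×10^7 Pa / (2780 kg/m³ × 9.80665 m/s²) = 3585.2 m
Total depth = 2240 m + 3585.2 m = 5825.2 m
= 5.8252 km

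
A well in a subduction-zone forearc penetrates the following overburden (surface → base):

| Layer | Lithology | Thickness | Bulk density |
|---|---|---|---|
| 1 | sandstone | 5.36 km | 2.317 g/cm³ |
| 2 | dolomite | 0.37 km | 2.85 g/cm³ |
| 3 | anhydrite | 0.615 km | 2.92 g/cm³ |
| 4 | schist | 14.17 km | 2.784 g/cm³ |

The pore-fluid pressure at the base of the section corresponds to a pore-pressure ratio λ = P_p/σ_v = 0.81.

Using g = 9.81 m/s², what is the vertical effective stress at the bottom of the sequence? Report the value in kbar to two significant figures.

1.0 kbar

Overburden (lithostatic) stress σ_v:
sandstone: 2317 kg/m³ × 9.81 m/s² × 5360 m = 1.218×10^8 Pa = 121.8 MPa
dolomite: 2850 kg/m³ × 9.81 m/s² × 370 m = 1.034×10^7 Pa = 10.34 MPa
anhydrite: 2920 kg/m³ × 9.81 m/s² × 615 m = 1.762×10^7 Pa = 17.62 MPa
schist: 2784 kg/m³ × 9.81 m/s² × 14170 m = 3.870×10^8 Pa = 387.0 MPa
Total = 121.8 + 10.34 + 17.62 + 387.0 = 536.79 MPa
Pore pressure P_p = λ·σ_v = 0.81 × 536.8 MPa = 434.8 MPa
Effective stress σ' = σ_v − P_p = 536.8 − 434.8 = 101.99 MPa = 1.0199 kbar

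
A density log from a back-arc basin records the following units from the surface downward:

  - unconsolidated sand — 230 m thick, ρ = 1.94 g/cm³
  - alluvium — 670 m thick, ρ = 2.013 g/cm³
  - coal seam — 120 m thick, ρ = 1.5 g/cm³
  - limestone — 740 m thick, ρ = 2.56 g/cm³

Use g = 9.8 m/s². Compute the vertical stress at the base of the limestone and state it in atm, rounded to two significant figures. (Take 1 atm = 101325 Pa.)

370 atm

unconsolidated sand: 1940 kg/m³ × 9.8 m/s² × 230 m = 4.373×10^6 Pa = 43.16 atm
alluvium: 2013 kg/m³ × 9.8 m/s² × 670 m = 1.322×10^7 Pa = 130.4 atm
coal seam: 1500 kg/m³ × 9.8 m/s² × 120 m = 1.764×10^6 Pa = 17.41 atm
limestone: 2560 kg/m³ × 9.8 m/s² × 740 m = 1.857×10^7 Pa = 183.2 atm
Total = 43.16 + 130.4 + 17.41 + 183.2 = 374.23 atm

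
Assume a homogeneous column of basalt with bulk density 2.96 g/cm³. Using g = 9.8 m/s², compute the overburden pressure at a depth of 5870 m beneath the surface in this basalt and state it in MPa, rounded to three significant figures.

basalt: 2960 kg/m³ × 9.8 m/s² × 5870 m = 1.703×10^8 Pa = 170.3 MPa

170 MPa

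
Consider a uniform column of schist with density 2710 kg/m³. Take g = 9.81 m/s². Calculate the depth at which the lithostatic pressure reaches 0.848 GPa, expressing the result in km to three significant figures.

31.9 km

h = P/(ρg) = 0.848 GPa / (2710 kg/m³ × 9.81 m/s²) = 8.480×10^8 Pa / 26585 Pa/m = 31898 m
= 31.898 km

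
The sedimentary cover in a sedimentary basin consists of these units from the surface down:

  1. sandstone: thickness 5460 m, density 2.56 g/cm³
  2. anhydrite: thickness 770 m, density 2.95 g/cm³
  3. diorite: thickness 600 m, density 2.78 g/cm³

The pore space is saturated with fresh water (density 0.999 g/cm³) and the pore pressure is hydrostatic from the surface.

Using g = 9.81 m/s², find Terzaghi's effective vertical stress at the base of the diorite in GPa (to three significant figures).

0.109 GPa

Overburden (lithostatic) stress σ_v:
sandstone: 2560 kg/m³ × 9.81 m/s² × 5460 m = 1.371×10^8 Pa = 137.1 MPa
anhydrite: 2950 kg/m³ × 9.81 m/s² × 770 m = 2.228×10^7 Pa = 22.28 MPa
diorite: 2780 kg/m³ × 9.81 m/s² × 600 m = 1.636×10^7 Pa = 16.36 MPa
Total = 137.1 + 22.28 + 16.36 = 175.77 MPa
Pore pressure P_p = 999 kg/m³ × 9.81 m/s² × 6830 m = 6.694×10^7 Pa = 66.94 MPa
Effective stress σ' = σ_v − P_p = 175.8 − 66.94 = 108.83 MPa = 0.10883 GPa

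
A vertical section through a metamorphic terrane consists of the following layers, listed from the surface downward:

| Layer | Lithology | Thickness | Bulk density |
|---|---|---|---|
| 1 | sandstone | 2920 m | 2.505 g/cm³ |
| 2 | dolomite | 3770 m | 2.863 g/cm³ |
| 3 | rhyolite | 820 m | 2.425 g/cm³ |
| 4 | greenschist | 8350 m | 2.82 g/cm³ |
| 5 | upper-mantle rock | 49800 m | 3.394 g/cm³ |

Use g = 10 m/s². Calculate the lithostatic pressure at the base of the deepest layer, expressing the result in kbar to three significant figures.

sandstone: 2505 kg/m³ × 10 m/s² × 2920 m = 7.315×10^7 Pa = 0.7315 kbar
dolomite: 2863 kg/m³ × 10 m/s² × 3770 m = 1.079×10^8 Pa = 1.079 kbar
rhyolite: 2425 kg/m³ × 10 m/s² × 820 m = 1.988×10^7 Pa = 0.1988 kbar
greenschist: 2820 kg/m³ × 10 m/s² × 8350 m = 2.355×10^8 Pa = 2.355 kbar
upper-mantle rock: 3394 kg/m³ × 10 m/s² × 49800 m = 1.690×10^9 Pa = 16.90 kbar
Total = 0.7315 + 1.079 + 0.1988 + 2.355 + 16.90 = 21.266 kbar

21.3 kbar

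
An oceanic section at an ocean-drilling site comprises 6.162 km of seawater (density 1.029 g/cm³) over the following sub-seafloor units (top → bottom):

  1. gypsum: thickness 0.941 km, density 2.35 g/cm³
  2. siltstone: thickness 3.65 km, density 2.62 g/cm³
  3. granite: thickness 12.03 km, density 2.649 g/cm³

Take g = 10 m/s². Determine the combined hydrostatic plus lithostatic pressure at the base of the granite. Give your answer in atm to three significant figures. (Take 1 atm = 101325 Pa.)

seawater: 1029 kg/m³ × 10 m/s² × 6162 m = 6.341×10^7 Pa = 625.8 atm
gypsum: 2350 kg/m³ × 10 m/s² × 941 m = 2.211×10^7 Pa = 218.2 atm
siltstone: 2620 kg/m³ × 10 m/s² × 3650 m = 9.563×10^7 Pa = 943.8 atm
granite: 2649 kg/m³ × 10 m/s² × 12030 m = 3.187×10^8 Pa = 3145 atm
Total = 625.8 + 218.2 + 943.8 + 3145 = 4932.9 atm

4930 atm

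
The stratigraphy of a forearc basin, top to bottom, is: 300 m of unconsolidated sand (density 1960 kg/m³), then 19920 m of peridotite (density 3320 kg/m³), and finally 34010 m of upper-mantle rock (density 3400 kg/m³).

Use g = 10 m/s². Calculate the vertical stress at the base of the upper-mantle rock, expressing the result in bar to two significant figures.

unconsolidated sand: 1960 kg/m³ × 10 m/s² × 300 m = 5.880×10^6 Pa = 58.80 bar
peridotite: 3320 kg/m³ × 10 m/s² × 19920 m = 6.613×10^8 Pa = 6613 bar
upper-mantle rock: 3400 kg/m³ × 10 m/s² × 34010 m = 1.156×10^9 Pa = 11563 bar
Total = 58.80 + 6613 + 11563 = 18236 bar

18000 bar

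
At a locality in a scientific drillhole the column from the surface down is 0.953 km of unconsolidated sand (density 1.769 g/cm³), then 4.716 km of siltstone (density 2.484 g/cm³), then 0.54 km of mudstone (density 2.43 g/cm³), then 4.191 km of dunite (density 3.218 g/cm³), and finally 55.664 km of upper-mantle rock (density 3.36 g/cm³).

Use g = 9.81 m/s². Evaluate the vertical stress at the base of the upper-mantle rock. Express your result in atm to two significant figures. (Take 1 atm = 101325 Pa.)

unconsolidated sand: 1769 kg/m³ × 9.81 m/s² × 953 m = 1.654×10^7 Pa = 163.2 atm
siltstone: 2484 kg/m³ × 9.81 m/s² × 4716 m = 1.149×10^8 Pa = 1134 atm
mudstone: 2430 kg/m³ × 9.81 m/s² × 540 m = 1.287×10^7 Pa = 127.0 atm
dunite: 3218 kg/m³ × 9.81 m/s² × 4191 m = 1.323×10^8 Pa = 1306 atm
upper-mantle rock: 3360 kg/m³ × 9.81 m/s² × 55664 m = 1.835×10^9 Pa = 18108 atm
Total = 163.2 + 1134 + 127.0 + 1306 + 18108 = 20838 atm

21000 atm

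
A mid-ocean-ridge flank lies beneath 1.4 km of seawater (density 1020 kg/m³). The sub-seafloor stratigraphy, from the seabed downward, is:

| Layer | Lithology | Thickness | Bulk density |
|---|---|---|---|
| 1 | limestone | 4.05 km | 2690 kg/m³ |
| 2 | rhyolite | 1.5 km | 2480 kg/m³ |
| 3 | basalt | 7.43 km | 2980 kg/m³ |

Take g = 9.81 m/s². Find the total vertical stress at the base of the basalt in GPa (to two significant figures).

0.37 GPa

seawater: 1020 kg/m³ × 9.81 m/s² × 1400 m = 1.401×10^7 Pa = 0.01401 GPa
limestone: 2690 kg/m³ × 9.81 m/s² × 4050 m = 1.069×10^8 Pa = 0.1069 GPa
rhyolite: 2480 kg/m³ × 9.81 m/s² × 1500 m = 3.649×10^7 Pa = 0.03649 GPa
basalt: 2980 kg/m³ × 9.81 m/s² × 7430 m = 2.172×10^8 Pa = 0.2172 GPa
Total = 0.01401 + 0.1069 + 0.03649 + 0.2172 = 0.37458 GPa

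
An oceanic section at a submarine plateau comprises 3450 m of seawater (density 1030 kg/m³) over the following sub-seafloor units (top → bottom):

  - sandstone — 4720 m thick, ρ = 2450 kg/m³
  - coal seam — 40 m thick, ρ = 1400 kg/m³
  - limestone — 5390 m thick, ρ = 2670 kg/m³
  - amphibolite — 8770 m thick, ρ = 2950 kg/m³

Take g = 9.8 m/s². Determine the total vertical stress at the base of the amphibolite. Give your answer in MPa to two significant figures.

540 MPa

seawater: 1030 kg/m³ × 9.8 m/s² × 3450 m = 3.482×10^7 Pa = 34.82 MPa
sandstone: 2450 kg/m³ × 9.8 m/s² × 4720 m = 1.133×10^8 Pa = 113.3 MPa
coal seam: 1400 kg/m³ × 9.8 m/s² × 40 m = 5.488×10^5 Pa = 0.5488 MPa
limestone: 2670 kg/m³ × 9.8 m/s² × 5390 m = 1.410×10^8 Pa = 141.0 MPa
amphibolite: 2950 kg/m³ × 9.8 m/s² × 8770 m = 2.535×10^8 Pa = 253.5 MPa
Total = 34.82 + 113.3 + 0.5488 + 141.0 + 253.5 = 543.28 MPa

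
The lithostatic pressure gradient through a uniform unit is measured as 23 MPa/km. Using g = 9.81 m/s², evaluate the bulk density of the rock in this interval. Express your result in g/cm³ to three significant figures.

ρ = (dP/dz)/g = 23 MPa/km / 9.81 m/s² = 23000 Pa/m / 9.81 m/s² = 2344.5 kg/m³
= 2.345 g/cm³

2.34 g/cm³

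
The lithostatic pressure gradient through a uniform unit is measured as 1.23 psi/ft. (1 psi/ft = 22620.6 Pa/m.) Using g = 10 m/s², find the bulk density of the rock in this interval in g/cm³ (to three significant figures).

2.78 g/cm³

ρ = (dP/dz)/g = 1.23 psi/ft / 10 m/s² = 27823 Pa/m / 10 m/s² = 2782.3 kg/m³
= 2.782 g/cm³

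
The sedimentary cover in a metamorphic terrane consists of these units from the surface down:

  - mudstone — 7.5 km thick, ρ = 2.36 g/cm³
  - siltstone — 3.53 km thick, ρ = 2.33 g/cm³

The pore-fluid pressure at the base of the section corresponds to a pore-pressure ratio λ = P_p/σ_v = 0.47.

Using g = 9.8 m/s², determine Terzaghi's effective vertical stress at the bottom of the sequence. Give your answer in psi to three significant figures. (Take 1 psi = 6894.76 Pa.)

Overburden (lithostatic) stress σ_v:
mudstone: 2360 kg/m³ × 9.8 m/s² × 7500 m = 1.735×10^8 Pa = 173.5 MPa
siltstone: 2330 kg/m³ × 9.8 m/s² × 3530 m = 8.060×10^7 Pa = 80.60 MPa
Total = 173.5 + 80.60 = 254.06 MPa
Pore pressure P_p = λ·σ_v = 0.47 × 254.1 MPa = 119.4 MPa
Effective stress σ' = σ_v − P_p = 254.1 − 119.4 = 134.65 MPa = 19530 psi

19500 psi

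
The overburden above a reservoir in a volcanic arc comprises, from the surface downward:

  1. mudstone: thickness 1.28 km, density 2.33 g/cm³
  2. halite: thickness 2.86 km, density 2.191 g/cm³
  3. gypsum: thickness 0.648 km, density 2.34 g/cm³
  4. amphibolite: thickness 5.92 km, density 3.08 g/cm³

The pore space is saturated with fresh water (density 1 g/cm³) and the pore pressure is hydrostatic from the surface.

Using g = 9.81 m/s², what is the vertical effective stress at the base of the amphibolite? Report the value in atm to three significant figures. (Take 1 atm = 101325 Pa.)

1770 atm

Overburden (lithostatic) stress σ_v:
mudstone: 2330 kg/m³ × 9.81 m/s² × 1280 m = 2.926×10^7 Pa = 29.26 MPa
halite: 2191 kg/m³ × 9.81 m/s² × 2860 m = 6.147×10^7 Pa = 61.47 MPa
gypsum: 2340 kg/m³ × 9.81 m/s² × 648 m = 1.488×10^7 Pa = 14.88 MPa
amphibolite: 3080 kg/m³ × 9.81 m/s² × 5920 m = 1.789×10^8 Pa = 178.9 MPa
Total = 29.26 + 61.47 + 14.88 + 178.9 = 284.48 MPa
Pore pressure P_p = 1000 kg/m³ × 9.81 m/s² × 10708 m = 1.050×10^8 Pa = 105.0 MPa
Effective stress σ' = σ_v − P_p = 284.5 − 105.0 = 179.43 MPa = 1770.8 atm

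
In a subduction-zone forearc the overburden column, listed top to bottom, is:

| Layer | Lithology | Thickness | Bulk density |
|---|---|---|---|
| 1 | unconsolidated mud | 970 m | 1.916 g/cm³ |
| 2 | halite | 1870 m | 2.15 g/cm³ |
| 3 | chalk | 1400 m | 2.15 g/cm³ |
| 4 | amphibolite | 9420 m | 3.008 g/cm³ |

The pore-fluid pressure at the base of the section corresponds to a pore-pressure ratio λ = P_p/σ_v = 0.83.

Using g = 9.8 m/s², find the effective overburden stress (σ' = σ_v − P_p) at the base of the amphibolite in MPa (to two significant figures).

Overburden (lithostatic) stress σ_v:
unconsolidated mud: 1916 kg/m³ × 9.8 m/s² × 970 m = 1.821×10^7 Pa = 18.21 MPa
halite: 2150 kg/m³ × 9.8 m/s² × 1870 m = 3.940×10^7 Pa = 39.40 MPa
chalk: 2150 kg/m³ × 9.8 m/s² × 1400 m = 2.950×10^7 Pa = 29.50 MPa
amphibolite: 3008 kg/m³ × 9.8 m/s² × 9420 m = 2.777×10^8 Pa = 277.7 MPa
Total = 18.21 + 39.40 + 29.50 + 277.7 = 364.80 MPa
Pore pressure P_p = λ·σ_v = 0.83 × 364.8 MPa = 302.8 MPa
Effective stress σ' = σ_v − P_p = 364.8 − 302.8 = 62.016 MPa

62 MPa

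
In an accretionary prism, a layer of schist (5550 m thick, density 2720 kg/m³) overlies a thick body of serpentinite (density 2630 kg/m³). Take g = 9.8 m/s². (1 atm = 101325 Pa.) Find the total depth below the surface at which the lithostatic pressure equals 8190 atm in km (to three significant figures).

Pressure at base of upper layers: 2720×9.8×5550 = 1.479×10^8 Pa = 1460 atm
Remaining pressure to be supplied by serpentinite: 8.299×10^8 − 1.479×10^8 = 6.819×10^8 Pa
Additional depth in serpentinite = 6.819×10^8 Pa / (2630 kg/m³ × 9.8 m/s²) = 26457 m
Total depth = 5550 m + 26457 m = 32007 m
= 32.007 km

32.0 km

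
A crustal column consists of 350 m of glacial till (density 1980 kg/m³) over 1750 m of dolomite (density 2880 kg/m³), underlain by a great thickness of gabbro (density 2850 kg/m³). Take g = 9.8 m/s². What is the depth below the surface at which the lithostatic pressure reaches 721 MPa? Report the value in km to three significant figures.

Pressure at base of upper layers: 1980×9.8×350 + 2880×9.8×1750 = 5.618×10^7 Pa = 56.18 MPa
Remaining pressure to be supplied by gabbro: 7.210×10^8 − 5.618×10^7 = 6.648×10^8 Pa
Additional depth in gabbro = 6.648×10^8 Pa / (2850 kg/m³ × 9.8 m/s²) = 23803 m
Total depth = 2100 m + 23803 m = 25903 m
= 25.903 km

25.9 km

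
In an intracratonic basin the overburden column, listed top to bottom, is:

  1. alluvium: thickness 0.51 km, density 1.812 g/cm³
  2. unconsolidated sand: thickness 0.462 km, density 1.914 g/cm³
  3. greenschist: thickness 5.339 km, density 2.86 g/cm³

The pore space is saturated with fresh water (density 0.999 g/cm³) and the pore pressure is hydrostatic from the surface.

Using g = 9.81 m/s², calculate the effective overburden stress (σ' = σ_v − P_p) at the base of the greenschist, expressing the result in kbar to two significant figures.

Overburden (lithostatic) stress σ_v:
alluvium: 1812 kg/m³ × 9.81 m/s² × 510 m = 9.066×10^6 Pa = 9.066 MPa
unconsolidated sand: 1914 kg/m³ × 9.81 m/s² × 462 m = 8.675×10^6 Pa = 8.675 MPa
greenschist: 2860 kg/m³ × 9.81 m/s² × 5339 m = 1.498×10^8 Pa = 149.8 MPa
Total = 9.066 + 8.675 + 149.8 = 167.53 MPa
Pore pressure P_p = 999 kg/m³ × 9.81 m/s² × 6311 m = 6.185×10^7 Pa = 61.85 MPa
Effective stress σ' = σ_v − P_p = 167.5 − 61.85 = 105.69 MPa = 1.0569 kbar

1.1 kbar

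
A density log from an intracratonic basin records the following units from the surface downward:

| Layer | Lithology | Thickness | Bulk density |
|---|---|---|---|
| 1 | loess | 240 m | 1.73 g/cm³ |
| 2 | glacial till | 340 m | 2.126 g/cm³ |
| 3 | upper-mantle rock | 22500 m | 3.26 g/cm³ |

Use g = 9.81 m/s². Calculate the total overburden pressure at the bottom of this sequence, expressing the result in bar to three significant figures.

loess: 1730 kg/m³ × 9.81 m/s² × 240 m = 4.073×10^6 Pa = 40.73 bar
glacial till: 2126 kg/m³ × 9.81 m/s² × 340 m = 7.091×10^6 Pa = 70.91 bar
upper-mantle rock: 3260 kg/m³ × 9.81 m/s² × 22500 m = 7.196×10^8 Pa = 7196 bar
Total = 40.73 + 70.91 + 7196 = 7307.3 bar

7310 bar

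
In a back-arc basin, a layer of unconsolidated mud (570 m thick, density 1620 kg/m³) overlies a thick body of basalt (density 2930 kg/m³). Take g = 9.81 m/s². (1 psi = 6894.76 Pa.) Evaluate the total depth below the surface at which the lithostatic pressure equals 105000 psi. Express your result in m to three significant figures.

Pressure at base of upper layers: 1620×9.81×570 = 9.059×10^6 Pa = 1314 psi
Remaining pressure to be supplied by basalt: 7.239×10^8 − 9.059×10^6 = 7.149×10^8 Pa
Additional depth in basalt = 7.149×10^8 Pa / (2930 kg/m³ × 9.81 m/s²) = 24872 m
Total depth = 570 m + 24872 m = 25442 m

25400 m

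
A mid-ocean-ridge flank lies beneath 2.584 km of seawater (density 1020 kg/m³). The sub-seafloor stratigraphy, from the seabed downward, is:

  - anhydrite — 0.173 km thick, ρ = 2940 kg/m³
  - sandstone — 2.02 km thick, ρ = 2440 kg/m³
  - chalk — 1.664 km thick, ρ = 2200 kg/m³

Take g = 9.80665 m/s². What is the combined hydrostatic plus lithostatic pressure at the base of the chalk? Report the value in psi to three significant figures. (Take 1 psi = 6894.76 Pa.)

16700 psi

seawater: 1020 kg/m³ × 9.80665 m/s² × 2584 m = 2.585×10^7 Pa = 3749 psi
anhydrite: 2940 kg/m³ × 9.80665 m/s² × 173 m = 4.988×10^6 Pa = 723.4 psi
sandstone: 2440 kg/m³ × 9.80665 m/s² × 2020 m = 4.834×10^7 Pa = 7010 psi
chalk: 2200 kg/m³ × 9.80665 m/s² × 1664 m = 3.590×10^7 Pa = 5207 psi
Total = 3749 + 723.4 + 7010 + 5207 = 16690 psi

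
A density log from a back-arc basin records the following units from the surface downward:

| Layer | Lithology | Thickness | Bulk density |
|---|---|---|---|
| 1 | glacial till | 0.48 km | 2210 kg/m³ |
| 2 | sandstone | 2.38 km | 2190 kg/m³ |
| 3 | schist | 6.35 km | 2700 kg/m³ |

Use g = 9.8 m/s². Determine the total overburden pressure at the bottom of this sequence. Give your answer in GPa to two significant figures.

glacial till: 2210 kg/m³ × 9.8 m/s² × 480 m = 1.040×10^7 Pa = 0.01040 GPa
sandstone: 2190 kg/m³ × 9.8 m/s² × 2380 m = 5.108×10^7 Pa = 0.05108 GPa
schist: 2700 kg/m³ × 9.8 m/s² × 6350 m = 1.680×10^8 Pa = 0.1680 GPa
Total = 0.01040 + 0.05108 + 0.1680 = 0.22950 GPa

0.23 GPa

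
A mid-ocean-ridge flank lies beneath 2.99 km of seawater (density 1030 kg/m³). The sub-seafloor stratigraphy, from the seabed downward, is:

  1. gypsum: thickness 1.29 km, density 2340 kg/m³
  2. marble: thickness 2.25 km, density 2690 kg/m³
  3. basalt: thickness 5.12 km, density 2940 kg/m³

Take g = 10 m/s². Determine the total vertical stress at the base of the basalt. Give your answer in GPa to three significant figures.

seawater: 1030 kg/m³ × 10 m/s² × 2990 m = 3.080×10^7 Pa = 0.03080 GPa
gypsum: 2340 kg/m³ × 10 m/s² × 1290 m = 3.019×10^7 Pa = 0.03019 GPa
marble: 2690 kg/m³ × 10 m/s² × 2250 m = 6.053×10^7 Pa = 0.06053 GPa
basalt: 2940 kg/m³ × 10 m/s² × 5120 m = 1.505×10^8 Pa = 0.1505 GPa
Total = 0.03080 + 0.03019 + 0.06053 + 0.1505 = 0.27204 GPa

0.272 GPa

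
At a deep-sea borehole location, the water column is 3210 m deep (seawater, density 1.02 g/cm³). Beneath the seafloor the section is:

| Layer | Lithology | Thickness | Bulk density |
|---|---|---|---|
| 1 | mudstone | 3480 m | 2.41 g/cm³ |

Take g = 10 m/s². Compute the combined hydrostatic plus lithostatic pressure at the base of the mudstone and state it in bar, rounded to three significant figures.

1170 bar

seawater: 1020 kg/m³ × 10 m/s² × 3210 m = 3.274×10^7 Pa = 327.4 bar
mudstone: 2410 kg/m³ × 10 m/s² × 3480 m = 8.387×10^7 Pa = 838.7 bar
Total = 327.4 + 838.7 = 1166.1 bar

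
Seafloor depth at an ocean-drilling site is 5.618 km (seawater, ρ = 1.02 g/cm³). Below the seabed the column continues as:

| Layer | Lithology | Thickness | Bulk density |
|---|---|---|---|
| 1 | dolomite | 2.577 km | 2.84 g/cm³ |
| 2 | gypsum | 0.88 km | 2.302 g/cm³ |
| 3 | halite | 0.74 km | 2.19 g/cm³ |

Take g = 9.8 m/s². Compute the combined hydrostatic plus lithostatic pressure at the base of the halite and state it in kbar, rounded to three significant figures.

seawater: 1020 kg/m³ × 9.8 m/s² × 5618 m = 5.616×10^7 Pa = 0.5616 kbar
dolomite: 2840 kg/m³ × 9.8 m/s² × 2577 m = 7.172×10^7 Pa = 0.7172 kbar
gypsum: 2302 kg/m³ × 9.8 m/s² × 880 m = 1.985×10^7 Pa = 0.1985 kbar
halite: 2190 kg/m³ × 9.8 m/s² × 740 m = 1.588×10^7 Pa = 0.1588 kbar
Total = 0.5616 + 0.7172 + 0.1985 + 0.1588 = 1.6361 kbar

1.64 kbar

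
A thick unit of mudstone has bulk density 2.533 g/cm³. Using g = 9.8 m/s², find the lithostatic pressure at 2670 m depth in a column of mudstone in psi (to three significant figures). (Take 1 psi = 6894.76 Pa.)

9610 psi

mudstone: 2533 kg/m³ × 9.8 m/s² × 2670 m = 6.628×10^7 Pa = 9613 psi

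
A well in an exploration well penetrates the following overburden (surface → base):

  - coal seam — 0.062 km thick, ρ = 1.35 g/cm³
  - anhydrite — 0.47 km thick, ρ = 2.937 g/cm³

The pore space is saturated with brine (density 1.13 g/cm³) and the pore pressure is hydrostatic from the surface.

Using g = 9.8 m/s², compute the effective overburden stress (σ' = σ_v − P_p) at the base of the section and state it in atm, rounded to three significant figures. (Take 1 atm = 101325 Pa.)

83.5 atm

Overburden (lithostatic) stress σ_v:
coal seam: 1350 kg/m³ × 9.8 m/s² × 62 m = 8.203×10^5 Pa = 0.8203 MPa
anhydrite: 2937 kg/m³ × 9.8 m/s² × 470 m = 1.353×10^7 Pa = 13.53 MPa
Total = 0.8203 + 13.53 = 14.348 MPa
Pore pressure P_p = 1130 kg/m³ × 9.8 m/s² × 532 m = 5.891×10^6 Pa = 5.891 MPa
Effective stress σ' = σ_v − P_p = 14.35 − 5.891 = 8.4567 MPa = 83.461 atm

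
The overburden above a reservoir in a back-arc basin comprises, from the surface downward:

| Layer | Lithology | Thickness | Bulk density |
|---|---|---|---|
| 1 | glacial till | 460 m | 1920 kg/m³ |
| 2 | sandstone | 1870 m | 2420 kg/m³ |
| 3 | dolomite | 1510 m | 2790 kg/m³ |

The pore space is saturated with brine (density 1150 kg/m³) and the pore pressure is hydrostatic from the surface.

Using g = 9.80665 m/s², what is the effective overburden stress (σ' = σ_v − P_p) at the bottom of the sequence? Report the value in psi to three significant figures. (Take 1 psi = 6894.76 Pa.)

7400 psi

Overburden (lithostatic) stress σ_v:
glacial till: 1920 kg/m³ × 9.80665 m/s² × 460 m = 8.661×10^6 Pa = 8.661 MPa
sandstone: 2420 kg/m³ × 9.80665 m/s² × 1870 m = 4.438×10^7 Pa = 44.38 MPa
dolomite: 2790 kg/m³ × 9.80665 m/s² × 1510 m = 4.131×10^7 Pa = 41.31 MPa
Total = 8.661 + 44.38 + 41.31 = 94.355 MPa
Pore pressure P_p = 1150 kg/m³ × 9.80665 m/s² × 3840 m = 4.331×10^7 Pa = 43.31 MPa
Effective stress σ' = σ_v − P_p = 94.35 − 43.31 = 51.049 MPa = 7404.0 psi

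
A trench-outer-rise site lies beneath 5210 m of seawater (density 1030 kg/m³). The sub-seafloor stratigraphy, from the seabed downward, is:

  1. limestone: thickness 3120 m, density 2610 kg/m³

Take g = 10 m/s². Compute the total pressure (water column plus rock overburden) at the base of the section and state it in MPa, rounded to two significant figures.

seawater: 1030 kg/m³ × 10 m/s² × 5210 m = 5.366×10^7 Pa = 53.66 MPa
limestone: 2610 kg/m³ × 10 m/s² × 3120 m = 8.143×10^7 Pa = 81.43 MPa
Total = 53.66 + 81.43 = 135.09 MPa

140 MPa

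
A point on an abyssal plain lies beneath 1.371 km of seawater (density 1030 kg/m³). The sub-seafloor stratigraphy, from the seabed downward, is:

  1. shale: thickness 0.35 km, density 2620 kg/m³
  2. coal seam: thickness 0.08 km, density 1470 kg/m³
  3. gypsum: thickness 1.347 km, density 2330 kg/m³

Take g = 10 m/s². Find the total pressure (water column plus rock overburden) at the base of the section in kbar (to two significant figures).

0.56 kbar

seawater: 1030 kg/m³ × 10 m/s² × 1371 m = 1.412×10^7 Pa = 0.1412 kbar
shale: 2620 kg/m³ × 10 m/s² × 350 m = 9.170×10^6 Pa = 0.09170 kbar
coal seam: 1470 kg/m³ × 10 m/s² × 80 m = 1.176×10^6 Pa = 0.01176 kbar
gypsum: 2330 kg/m³ × 10 m/s² × 1347 m = 3.139×10^7 Pa = 0.3139 kbar
Total = 0.1412 + 0.09170 + 0.01176 + 0.3139 = 0.55852 kbar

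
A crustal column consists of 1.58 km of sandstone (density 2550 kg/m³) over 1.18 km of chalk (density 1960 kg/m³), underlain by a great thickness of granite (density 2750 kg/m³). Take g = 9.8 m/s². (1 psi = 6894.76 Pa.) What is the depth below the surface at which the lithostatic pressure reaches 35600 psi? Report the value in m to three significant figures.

Pressure at base of upper layers: 2550×9.8×1580 + 1960×9.8×1180 = 6.215×10^7 Pa = 9014 psi
Remaining pressure to be supplied by granite: 2.455×10^8 − 6.215×10^7 = 1.833×10^8 Pa
Additional depth in granite = 1.833×10^8 Pa / (2750 kg/m³ × 9.8 m/s²) = 6801.6 m
Total depth = 2760 m + 6801.6 m = 9561.6 m

9560 m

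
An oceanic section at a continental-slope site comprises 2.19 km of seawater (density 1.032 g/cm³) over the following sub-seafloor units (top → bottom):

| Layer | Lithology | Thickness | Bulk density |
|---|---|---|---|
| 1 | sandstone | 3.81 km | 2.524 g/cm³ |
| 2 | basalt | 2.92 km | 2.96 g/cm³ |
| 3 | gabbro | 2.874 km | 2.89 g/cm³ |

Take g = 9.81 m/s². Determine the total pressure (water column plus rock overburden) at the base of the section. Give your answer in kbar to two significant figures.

2.8 kbar

seawater: 1032 kg/m³ × 9.81 m/s² × 2190 m = 2.217×10^7 Pa = 0.2217 kbar
sandstone: 2524 kg/m³ × 9.81 m/s² × 3810 m = 9.434×10^7 Pa = 0.9434 kbar
basalt: 2960 kg/m³ × 9.81 m/s² × 2920 m = 8.479×10^7 Pa = 0.8479 kbar
gabbro: 2890 kg/m³ × 9.81 m/s² × 2874 m = 8.148×10^7 Pa = 0.8148 kbar
Total = 0.2217 + 0.9434 + 0.8479 + 0.8148 = 2.8278 kbar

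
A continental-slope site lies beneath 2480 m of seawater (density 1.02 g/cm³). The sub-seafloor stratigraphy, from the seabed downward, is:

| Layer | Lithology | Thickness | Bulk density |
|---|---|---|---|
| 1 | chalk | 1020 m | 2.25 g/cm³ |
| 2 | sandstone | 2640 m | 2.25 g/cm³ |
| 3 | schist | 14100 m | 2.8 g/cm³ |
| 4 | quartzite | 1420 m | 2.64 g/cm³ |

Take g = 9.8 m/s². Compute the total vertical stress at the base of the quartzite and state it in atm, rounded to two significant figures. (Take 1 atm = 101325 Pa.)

seawater: 1020 kg/m³ × 9.8 m/s² × 2480 m = 2.479×10^7 Pa = 244.7 atm
chalk: 2250 kg/m³ × 9.8 m/s² × 1020 m = 2.249×10^7 Pa = 222.0 atm
sandstone: 2250 kg/m³ × 9.8 m/s² × 2640 m = 5.821×10^7 Pa = 574.5 atm
schist: 2800 kg/m³ × 9.8 m/s² × 14100 m = 3.869×10^8 Pa = 3818 atm
quartzite: 2640 kg/m³ × 9.8 m/s² × 1420 m = 3.674×10^7 Pa = 362.6 atm
Total = 244.7 + 222.0 + 574.5 + 3818 + 362.6 = 5222.2 atm

5200 atm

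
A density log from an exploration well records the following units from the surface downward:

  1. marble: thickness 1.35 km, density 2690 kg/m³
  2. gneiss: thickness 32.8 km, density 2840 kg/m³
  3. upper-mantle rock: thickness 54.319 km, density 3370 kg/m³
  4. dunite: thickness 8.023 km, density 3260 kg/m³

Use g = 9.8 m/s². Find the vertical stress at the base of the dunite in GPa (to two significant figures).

marble: 2690 kg/m³ × 9.8 m/s² × 1350 m = 3.559×10^7 Pa = 0.03559 GPa
gneiss: 2840 kg/m³ × 9.8 m/s² × 32800 m = 9.129×10^8 Pa = 0.9129 GPa
upper-mantle rock: 3370 kg/m³ × 9.8 m/s² × 54319 m = 1.794×10^9 Pa = 1.794 GPa
dunite: 3260 kg/m³ × 9.8 m/s² × 8023 m = 2.563×10^8 Pa = 0.2563 GPa
Total = 0.03559 + 0.9129 + 1.794 + 0.2563 = 2.9987 GPa

3.0 GPa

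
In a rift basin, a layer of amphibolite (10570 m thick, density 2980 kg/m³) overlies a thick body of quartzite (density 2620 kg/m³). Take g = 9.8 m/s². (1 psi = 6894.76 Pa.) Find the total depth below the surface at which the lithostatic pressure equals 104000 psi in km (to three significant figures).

Pressure at base of upper layers: 2980×9.8×10570 = 3.087×10^8 Pa = 44771 psi
Remaining pressure to be supplied by quartzite: 7.171×10^8 − 3.087×10^8 = 4.084×10^8 Pa
Additional depth in quartzite = 4.084×10^8 Pa / (2620 kg/m³ × 9.8 m/s²) = 15905 m
Total depth = 10570 m + 15905 m = 26475 m
= 26.475 km

26.5 km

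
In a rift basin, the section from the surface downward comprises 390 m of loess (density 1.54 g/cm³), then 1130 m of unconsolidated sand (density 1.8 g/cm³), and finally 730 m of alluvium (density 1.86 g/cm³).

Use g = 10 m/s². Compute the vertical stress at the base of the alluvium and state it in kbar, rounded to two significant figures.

loess: 1540 kg/m³ × 10 m/s² × 390 m = 6.006×10^6 Pa = 0.06006 kbar
unconsolidated sand: 1800 kg/m³ × 10 m/s² × 1130 m = 2.034×10^7 Pa = 0.2034 kbar
alluvium: 1860 kg/m³ × 10 m/s² × 730 m = 1.358×10^7 Pa = 0.1358 kbar
Total = 0.06006 + 0.2034 + 0.1358 = 0.39924 kbar

0.40 kbar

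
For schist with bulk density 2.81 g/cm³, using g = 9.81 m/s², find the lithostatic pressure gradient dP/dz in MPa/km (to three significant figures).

27.6 MPa/km

dP/dz = ρg = 2810 kg/m³ × 9.81 m/s² = 27566 Pa/m
= 27566 Pa/m × (1 MPa/km / 1000.0 Pa/m) = 27.566 MPa/km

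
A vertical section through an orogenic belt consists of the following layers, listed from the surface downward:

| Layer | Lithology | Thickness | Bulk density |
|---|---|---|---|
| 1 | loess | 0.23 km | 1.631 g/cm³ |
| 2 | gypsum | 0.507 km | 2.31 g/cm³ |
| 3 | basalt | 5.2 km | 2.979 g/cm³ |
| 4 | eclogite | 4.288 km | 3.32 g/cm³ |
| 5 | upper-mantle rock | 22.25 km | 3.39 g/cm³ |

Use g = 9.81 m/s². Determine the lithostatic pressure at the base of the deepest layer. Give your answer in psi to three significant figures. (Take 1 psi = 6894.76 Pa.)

loess: 1631 kg/m³ × 9.81 m/s² × 230 m = 3.680×10^6 Pa = 533.7 psi
gypsum: 2310 kg/m³ × 9.81 m/s² × 507 m = 1.149×10^7 Pa = 1666 psi
basalt: 2979 kg/m³ × 9.81 m/s² × 5200 m = 1.520×10^8 Pa = 22041 psi
eclogite: 3320 kg/m³ × 9.81 m/s² × 4288 m = 1.397×10^8 Pa = 20255 psi
upper-mantle rock: 3390 kg/m³ × 9.81 m/s² × 22250 m = 7.399×10^8 Pa = 1.073×10^5 psi
Total = 533.7 + 1666 + 22041 + 20255 + 1.073×10^5 = 1.5182×10^5 psi

152000 psi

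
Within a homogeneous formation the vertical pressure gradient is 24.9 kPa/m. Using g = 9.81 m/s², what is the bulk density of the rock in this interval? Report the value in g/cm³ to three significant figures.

2.54 g/cm³

ρ = (dP/dz)/g = 24.9 kPa/m / 9.81 m/s² = 24900 Pa/m / 9.81 m/s² = 2538.2 kg/m³
= 2.538 g/cm³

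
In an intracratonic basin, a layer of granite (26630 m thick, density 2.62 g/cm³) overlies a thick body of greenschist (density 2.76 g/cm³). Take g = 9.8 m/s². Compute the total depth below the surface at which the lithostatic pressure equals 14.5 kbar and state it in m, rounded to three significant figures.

55000 m

Pressure at base of upper layers: 2620×9.8×26630 = 6.838×10^8 Pa = 6.838 kbar
Remaining pressure to be supplied by greenschist: 1.450×10^9 − 6.838×10^8 = 7.662×10^8 Pa
Additional depth in greenschist = 7.662×10^8 Pa / (2760 kg/m³ × 9.8 m/s²) = 28329 m
Total depth = 26630 m + 28329 m = 54959 m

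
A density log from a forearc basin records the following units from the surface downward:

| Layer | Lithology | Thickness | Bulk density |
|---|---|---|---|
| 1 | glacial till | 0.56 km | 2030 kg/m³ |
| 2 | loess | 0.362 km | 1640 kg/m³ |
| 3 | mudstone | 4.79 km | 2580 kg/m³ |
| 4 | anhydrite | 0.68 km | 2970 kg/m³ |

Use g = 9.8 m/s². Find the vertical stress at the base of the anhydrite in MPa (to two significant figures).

glacial till: 2030 kg/m³ × 9.8 m/s² × 560 m = 1.114×10^7 Pa = 11.14 MPa
loess: 1640 kg/m³ × 9.8 m/s² × 362 m = 5.818×10^6 Pa = 5.818 MPa
mudstone: 2580 kg/m³ × 9.8 m/s² × 4790 m = 1.211×10^8 Pa = 121.1 MPa
anhydrite: 2970 kg/m³ × 9.8 m/s² × 680 m = 1.979×10^7 Pa = 19.79 MPa
Total = 11.14 + 5.818 + 121.1 + 19.79 = 157.86 MPa

160 MPa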